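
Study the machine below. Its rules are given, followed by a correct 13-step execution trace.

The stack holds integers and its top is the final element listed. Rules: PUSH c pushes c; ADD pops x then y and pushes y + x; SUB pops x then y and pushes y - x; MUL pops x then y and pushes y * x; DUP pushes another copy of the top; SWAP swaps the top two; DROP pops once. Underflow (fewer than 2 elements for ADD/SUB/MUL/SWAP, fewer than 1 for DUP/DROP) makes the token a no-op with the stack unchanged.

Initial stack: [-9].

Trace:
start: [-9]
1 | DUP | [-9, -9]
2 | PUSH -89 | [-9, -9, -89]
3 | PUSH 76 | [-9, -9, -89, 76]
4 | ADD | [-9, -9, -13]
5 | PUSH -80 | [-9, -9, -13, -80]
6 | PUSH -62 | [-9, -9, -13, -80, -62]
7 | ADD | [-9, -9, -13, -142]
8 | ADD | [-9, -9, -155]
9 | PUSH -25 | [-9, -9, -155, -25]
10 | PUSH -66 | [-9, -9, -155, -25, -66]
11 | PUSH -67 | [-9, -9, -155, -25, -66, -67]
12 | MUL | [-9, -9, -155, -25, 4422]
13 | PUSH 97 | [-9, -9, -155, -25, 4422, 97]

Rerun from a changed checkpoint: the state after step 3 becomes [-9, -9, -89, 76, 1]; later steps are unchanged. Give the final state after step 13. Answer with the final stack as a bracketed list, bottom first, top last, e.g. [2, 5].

state after step 3 := [-9, -9, -89, 76, 1]
4 | ADD | [-9, -9, -89, 77]
5 | PUSH -80 | [-9, -9, -89, 77, -80]
6 | PUSH -62 | [-9, -9, -89, 77, -80, -62]
7 | ADD | [-9, -9, -89, 77, -142]
8 | ADD | [-9, -9, -89, -65]
9 | PUSH -25 | [-9, -9, -89, -65, -25]
10 | PUSH -66 | [-9, -9, -89, -65, -25, -66]
11 | PUSH -67 | [-9, -9, -89, -65, -25, -66, -67]
12 | MUL | [-9, -9, -89, -65, -25, 4422]
13 | PUSH 97 | [-9, -9, -89, -65, -25, 4422, 97]

[-9, -9, -89, -65, -25, 4422, 97]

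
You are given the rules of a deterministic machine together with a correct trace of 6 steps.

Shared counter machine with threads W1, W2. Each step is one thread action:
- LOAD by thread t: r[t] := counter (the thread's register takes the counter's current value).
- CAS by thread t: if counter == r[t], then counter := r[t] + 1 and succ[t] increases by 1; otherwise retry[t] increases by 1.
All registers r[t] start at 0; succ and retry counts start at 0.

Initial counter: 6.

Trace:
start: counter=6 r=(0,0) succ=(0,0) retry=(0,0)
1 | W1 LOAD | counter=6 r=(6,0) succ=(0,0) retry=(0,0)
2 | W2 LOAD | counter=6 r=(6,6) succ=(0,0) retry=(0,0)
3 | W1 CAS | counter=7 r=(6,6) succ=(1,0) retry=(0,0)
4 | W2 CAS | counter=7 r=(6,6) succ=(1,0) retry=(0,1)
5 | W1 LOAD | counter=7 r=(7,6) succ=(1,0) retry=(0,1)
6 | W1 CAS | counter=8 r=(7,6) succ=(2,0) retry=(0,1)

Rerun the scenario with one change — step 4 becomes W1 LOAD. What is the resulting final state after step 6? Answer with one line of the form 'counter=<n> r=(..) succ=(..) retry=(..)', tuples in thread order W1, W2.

counter=8 r=(7,6) succ=(2,0) retry=(0,0)

(re-executing from step 4 with the substitution; state before step 4: counter=7 r=(6,6) succ=(1,0) retry=(0,0))
4 | W1 LOAD | counter=7 r=(7,6) succ=(1,0) retry=(0,0)
5 | W1 LOAD | counter=7 r=(7,6) succ=(1,0) retry=(0,0)
6 | W1 CAS | counter=8 r=(7,6) succ=(2,0) retry=(0,0)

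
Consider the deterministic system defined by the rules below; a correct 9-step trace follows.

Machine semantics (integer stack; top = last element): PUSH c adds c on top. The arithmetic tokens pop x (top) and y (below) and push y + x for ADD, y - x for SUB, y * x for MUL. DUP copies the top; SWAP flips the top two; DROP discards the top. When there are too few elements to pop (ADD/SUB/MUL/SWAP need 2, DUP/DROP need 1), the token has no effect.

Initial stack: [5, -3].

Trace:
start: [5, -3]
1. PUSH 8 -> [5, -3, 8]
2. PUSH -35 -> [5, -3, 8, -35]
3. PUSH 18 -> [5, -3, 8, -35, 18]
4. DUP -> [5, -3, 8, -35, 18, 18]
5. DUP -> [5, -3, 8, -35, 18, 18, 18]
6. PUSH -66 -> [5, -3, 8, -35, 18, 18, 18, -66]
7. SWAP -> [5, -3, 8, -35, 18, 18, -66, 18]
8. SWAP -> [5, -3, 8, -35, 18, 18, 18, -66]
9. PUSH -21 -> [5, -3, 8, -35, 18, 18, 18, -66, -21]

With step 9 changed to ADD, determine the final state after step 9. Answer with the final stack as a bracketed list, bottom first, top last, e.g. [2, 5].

[5, -3, 8, -35, 18, 18, -48]

(re-executing from step 9 with the substitution; state before step 9: [5, -3, 8, -35, 18, 18, 18, -66])
9. ADD -> [5, -3, 8, -35, 18, 18, -48]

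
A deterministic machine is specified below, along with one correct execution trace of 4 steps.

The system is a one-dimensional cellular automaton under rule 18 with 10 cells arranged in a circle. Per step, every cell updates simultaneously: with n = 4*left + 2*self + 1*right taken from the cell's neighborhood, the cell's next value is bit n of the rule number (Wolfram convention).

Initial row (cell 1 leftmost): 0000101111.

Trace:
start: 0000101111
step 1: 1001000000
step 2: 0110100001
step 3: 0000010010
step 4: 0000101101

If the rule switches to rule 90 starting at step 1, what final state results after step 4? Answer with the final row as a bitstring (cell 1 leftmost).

0100110010

(re-executing steps 1..4 under rule 90; state before step 1: 0000101111)
step 1: 1001001001
step 2: 1110110111
step 3: 0010110100
step 4: 0100110010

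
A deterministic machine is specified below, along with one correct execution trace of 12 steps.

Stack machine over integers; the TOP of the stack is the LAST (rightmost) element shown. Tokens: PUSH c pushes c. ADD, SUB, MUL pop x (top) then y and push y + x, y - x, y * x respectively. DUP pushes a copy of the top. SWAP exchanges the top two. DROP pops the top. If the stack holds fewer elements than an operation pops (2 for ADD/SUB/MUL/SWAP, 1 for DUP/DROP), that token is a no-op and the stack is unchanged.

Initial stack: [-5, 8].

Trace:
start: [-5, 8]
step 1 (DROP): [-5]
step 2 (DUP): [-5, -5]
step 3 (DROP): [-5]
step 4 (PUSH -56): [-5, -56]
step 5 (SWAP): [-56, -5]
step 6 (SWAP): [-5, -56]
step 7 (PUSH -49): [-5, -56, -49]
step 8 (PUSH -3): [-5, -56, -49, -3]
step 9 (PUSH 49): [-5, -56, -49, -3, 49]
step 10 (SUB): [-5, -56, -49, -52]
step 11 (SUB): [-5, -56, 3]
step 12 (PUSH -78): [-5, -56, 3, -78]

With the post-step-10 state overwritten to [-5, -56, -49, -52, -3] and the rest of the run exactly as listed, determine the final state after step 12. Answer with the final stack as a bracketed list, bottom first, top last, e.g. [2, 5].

[-5, -56, -49, -49, -78]

state after step 10 := [-5, -56, -49, -52, -3]
step 11 (SUB): [-5, -56, -49, -49]
step 12 (PUSH -78): [-5, -56, -49, -49, -78]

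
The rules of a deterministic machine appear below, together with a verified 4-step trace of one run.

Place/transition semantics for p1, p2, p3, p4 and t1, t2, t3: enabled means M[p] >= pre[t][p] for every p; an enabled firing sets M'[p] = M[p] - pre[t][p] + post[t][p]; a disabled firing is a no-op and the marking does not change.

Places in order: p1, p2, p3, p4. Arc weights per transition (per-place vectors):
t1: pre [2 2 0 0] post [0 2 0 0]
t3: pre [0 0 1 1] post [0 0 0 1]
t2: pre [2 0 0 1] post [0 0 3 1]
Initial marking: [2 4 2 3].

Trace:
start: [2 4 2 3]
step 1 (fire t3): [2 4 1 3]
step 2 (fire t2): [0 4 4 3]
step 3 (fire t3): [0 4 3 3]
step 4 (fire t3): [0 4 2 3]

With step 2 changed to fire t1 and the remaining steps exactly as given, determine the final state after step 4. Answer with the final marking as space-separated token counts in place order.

(re-executing from step 2 with the substitution; state before step 2: [2 4 1 3])
step 2 (fire t1): [0 4 1 3]
step 3 (fire t3): [0 4 0 3]
step 4 (fire t3): [0 4 0 3]

0 4 0 3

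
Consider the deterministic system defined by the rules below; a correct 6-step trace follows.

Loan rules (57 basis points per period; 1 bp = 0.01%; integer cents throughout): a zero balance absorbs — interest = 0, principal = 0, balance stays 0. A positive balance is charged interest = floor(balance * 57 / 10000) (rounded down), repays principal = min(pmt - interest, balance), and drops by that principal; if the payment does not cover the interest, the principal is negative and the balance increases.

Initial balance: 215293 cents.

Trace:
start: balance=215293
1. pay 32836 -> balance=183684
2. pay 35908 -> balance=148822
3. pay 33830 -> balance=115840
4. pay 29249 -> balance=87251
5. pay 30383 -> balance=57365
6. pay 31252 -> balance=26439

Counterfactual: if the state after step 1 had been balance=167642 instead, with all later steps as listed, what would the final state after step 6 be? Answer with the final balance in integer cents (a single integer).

9935

state after step 1 := balance=167642
2. pay 35908 -> balance=132689
3. pay 33830 -> balance=99615
4. pay 29249 -> balance=70933
5. pay 30383 -> balance=40954
6. pay 31252 -> balance=9935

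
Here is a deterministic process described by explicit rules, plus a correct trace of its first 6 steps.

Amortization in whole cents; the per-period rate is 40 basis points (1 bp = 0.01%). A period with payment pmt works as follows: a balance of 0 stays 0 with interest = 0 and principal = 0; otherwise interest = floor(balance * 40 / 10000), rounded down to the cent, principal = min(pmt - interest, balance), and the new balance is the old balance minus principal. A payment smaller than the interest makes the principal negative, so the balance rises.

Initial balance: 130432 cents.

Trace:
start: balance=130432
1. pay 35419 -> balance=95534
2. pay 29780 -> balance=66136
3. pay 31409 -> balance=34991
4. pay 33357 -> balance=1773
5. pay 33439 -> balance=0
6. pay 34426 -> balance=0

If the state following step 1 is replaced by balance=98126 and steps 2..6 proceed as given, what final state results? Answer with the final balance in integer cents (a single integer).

state after step 1 := balance=98126
2. pay 29780 -> balance=68738
3. pay 31409 -> balance=37603
4. pay 33357 -> balance=4396
5. pay 33439 -> balance=0
6. pay 34426 -> balance=0

0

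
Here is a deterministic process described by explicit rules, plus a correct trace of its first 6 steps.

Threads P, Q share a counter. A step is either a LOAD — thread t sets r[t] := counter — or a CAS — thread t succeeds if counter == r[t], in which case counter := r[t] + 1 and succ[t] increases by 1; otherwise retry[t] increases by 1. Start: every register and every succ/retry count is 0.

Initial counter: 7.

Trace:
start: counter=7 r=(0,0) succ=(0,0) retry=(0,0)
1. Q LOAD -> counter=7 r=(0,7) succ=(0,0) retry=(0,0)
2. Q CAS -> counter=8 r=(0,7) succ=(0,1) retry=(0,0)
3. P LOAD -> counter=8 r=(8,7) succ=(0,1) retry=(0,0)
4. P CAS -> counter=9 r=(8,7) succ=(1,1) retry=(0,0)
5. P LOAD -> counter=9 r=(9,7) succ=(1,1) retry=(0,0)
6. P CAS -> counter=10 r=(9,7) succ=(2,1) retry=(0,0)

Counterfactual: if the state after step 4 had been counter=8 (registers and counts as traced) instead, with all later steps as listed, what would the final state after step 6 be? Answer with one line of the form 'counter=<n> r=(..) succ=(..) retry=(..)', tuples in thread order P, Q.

counter=9 r=(8,7) succ=(2,1) retry=(0,0)

state after step 4 := counter=8 r=(8,7) succ=(1,1) retry=(0,0)
5. P LOAD -> counter=8 r=(8,7) succ=(1,1) retry=(0,0)
6. P CAS -> counter=9 r=(8,7) succ=(2,1) retry=(0,0)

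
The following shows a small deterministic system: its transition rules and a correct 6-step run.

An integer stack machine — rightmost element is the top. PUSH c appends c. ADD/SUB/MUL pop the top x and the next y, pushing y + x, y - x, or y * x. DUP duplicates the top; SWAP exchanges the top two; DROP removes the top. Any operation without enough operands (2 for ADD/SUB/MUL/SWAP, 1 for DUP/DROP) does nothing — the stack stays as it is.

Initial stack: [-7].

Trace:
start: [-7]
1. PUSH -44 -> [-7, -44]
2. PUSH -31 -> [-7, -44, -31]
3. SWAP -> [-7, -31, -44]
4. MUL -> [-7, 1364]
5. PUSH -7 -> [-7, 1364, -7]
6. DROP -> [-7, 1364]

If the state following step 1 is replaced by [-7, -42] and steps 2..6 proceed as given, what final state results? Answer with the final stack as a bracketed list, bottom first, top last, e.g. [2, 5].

[-7, 1302]

state after step 1 := [-7, -42]
2. PUSH -31 -> [-7, -42, -31]
3. SWAP -> [-7, -31, -42]
4. MUL -> [-7, 1302]
5. PUSH -7 -> [-7, 1302, -7]
6. DROP -> [-7, 1302]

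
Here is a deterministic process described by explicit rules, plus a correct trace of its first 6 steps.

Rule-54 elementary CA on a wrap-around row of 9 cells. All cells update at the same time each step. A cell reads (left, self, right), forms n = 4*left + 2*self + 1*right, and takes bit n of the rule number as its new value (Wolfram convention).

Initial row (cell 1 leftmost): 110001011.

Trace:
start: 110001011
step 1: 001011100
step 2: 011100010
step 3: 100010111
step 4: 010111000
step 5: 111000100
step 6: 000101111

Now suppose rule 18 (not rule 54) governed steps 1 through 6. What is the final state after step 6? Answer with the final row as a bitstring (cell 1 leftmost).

(re-executing steps 1..6 under rule 18; state before step 1: 110001011)
step 1: 001010000
step 2: 010001000
step 3: 101010100
step 4: 000000011
step 5: 100000100
step 6: 010001011

010001011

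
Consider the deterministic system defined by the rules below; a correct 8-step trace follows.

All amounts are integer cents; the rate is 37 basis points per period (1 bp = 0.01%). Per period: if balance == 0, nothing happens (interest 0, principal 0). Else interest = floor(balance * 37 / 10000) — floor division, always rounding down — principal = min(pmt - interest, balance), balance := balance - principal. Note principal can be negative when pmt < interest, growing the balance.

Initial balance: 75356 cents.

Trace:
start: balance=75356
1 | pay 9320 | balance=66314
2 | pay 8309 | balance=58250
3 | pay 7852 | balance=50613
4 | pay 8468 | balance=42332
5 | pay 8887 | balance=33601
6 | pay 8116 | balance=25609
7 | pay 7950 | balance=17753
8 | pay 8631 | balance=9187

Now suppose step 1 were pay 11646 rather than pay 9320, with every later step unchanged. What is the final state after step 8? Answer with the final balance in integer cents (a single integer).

6798

(re-executing from step 1 with the substitution; state before step 1: balance=75356)
1 | pay 11646 | balance=63988
2 | pay 8309 | balance=55915
3 | pay 7852 | balance=48269
4 | pay 8468 | balance=39979
5 | pay 8887 | balance=31239
6 | pay 8116 | balance=23238
7 | pay 7950 | balance=15373
8 | pay 8631 | balance=6798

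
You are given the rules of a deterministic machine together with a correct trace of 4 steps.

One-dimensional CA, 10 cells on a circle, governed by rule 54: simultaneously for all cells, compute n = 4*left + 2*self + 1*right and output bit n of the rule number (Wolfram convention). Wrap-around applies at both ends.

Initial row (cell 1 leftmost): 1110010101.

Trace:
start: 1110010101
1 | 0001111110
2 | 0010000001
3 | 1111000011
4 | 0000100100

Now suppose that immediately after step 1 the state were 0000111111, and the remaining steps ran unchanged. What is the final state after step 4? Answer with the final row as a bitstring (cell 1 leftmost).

state after step 1 := 0000111111
2 | 1001000000
3 | 1111100001
4 | 0000010010

0000010010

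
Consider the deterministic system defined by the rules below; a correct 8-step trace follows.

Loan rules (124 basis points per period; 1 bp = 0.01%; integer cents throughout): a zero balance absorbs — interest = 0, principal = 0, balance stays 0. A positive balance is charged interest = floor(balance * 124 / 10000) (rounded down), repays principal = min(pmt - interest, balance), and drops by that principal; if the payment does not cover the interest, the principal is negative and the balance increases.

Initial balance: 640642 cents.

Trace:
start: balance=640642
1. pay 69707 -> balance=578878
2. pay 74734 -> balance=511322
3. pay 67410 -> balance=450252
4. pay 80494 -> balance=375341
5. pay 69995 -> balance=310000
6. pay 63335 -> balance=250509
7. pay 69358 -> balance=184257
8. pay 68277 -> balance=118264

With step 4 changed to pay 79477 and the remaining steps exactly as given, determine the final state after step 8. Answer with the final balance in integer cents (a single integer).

119331

(re-executing from step 4 with the substitution; state before step 4: balance=450252)
4. pay 79477 -> balance=376358
5. pay 69995 -> balance=311029
6. pay 63335 -> balance=251550
7. pay 69358 -> balance=185311
8. pay 68277 -> balance=119331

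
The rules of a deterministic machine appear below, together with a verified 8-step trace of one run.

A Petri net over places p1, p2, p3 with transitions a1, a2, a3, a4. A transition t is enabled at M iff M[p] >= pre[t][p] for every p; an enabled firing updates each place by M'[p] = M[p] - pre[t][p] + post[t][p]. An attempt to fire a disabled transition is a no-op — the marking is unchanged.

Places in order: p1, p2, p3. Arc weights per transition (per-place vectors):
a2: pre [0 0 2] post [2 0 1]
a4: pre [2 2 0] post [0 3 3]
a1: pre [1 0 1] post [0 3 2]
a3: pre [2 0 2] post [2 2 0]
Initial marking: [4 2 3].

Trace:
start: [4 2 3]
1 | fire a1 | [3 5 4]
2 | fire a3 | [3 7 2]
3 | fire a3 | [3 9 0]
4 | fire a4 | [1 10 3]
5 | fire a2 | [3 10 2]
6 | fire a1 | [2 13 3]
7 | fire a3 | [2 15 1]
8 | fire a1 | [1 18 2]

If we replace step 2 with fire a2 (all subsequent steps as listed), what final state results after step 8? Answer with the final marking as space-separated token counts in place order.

3 16 3

(re-executing from step 2 with the substitution; state before step 2: [3 5 4])
2 | fire a2 | [5 5 3]
3 | fire a3 | [5 7 1]
4 | fire a4 | [3 8 4]
5 | fire a2 | [5 8 3]
6 | fire a1 | [4 11 4]
7 | fire a3 | [4 13 2]
8 | fire a1 | [3 16 3]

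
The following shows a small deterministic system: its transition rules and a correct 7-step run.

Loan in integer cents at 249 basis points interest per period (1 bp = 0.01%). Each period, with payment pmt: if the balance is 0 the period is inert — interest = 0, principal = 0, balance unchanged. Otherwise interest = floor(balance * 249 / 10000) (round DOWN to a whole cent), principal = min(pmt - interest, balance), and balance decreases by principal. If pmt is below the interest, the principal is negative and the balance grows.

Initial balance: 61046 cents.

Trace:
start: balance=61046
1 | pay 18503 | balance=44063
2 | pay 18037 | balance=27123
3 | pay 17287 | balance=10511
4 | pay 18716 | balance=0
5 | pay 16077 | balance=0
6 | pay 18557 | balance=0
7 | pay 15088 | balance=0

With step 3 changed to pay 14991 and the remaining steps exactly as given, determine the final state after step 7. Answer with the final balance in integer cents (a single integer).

(re-executing from step 3 with the substitution; state before step 3: balance=27123)
3 | pay 14991 | balance=12807
4 | pay 18716 | balance=0
5 | pay 16077 | balance=0
6 | pay 18557 | balance=0
7 | pay 15088 | balance=0

0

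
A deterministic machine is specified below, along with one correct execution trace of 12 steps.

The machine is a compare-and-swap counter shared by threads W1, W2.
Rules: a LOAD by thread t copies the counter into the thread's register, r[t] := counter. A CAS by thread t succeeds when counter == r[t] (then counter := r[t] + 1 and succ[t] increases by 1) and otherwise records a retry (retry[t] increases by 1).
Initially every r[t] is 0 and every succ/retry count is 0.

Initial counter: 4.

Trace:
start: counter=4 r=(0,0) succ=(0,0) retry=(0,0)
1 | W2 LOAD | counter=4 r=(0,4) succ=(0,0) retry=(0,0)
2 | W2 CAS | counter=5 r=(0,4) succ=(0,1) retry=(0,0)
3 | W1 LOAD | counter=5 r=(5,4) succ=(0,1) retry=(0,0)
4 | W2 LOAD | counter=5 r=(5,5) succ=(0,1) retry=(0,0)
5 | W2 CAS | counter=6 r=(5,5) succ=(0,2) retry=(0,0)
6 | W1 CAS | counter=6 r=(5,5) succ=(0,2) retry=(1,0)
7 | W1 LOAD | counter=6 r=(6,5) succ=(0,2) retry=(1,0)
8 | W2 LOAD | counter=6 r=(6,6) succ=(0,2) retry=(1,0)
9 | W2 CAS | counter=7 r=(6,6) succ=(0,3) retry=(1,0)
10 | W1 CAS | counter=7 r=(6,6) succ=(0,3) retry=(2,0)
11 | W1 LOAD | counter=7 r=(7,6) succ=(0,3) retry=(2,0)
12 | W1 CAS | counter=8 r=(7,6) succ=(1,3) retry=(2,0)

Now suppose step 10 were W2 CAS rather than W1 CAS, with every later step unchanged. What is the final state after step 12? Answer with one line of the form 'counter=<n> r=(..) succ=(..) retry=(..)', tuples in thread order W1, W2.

counter=8 r=(7,6) succ=(1,3) retry=(1,1)

(re-executing from step 10 with the substitution; state before step 10: counter=7 r=(6,6) succ=(0,3) retry=(1,0))
10 | W2 CAS | counter=7 r=(6,6) succ=(0,3) retry=(1,1)
11 | W1 LOAD | counter=7 r=(7,6) succ=(0,3) retry=(1,1)
12 | W1 CAS | counter=8 r=(7,6) succ=(1,3) retry=(1,1)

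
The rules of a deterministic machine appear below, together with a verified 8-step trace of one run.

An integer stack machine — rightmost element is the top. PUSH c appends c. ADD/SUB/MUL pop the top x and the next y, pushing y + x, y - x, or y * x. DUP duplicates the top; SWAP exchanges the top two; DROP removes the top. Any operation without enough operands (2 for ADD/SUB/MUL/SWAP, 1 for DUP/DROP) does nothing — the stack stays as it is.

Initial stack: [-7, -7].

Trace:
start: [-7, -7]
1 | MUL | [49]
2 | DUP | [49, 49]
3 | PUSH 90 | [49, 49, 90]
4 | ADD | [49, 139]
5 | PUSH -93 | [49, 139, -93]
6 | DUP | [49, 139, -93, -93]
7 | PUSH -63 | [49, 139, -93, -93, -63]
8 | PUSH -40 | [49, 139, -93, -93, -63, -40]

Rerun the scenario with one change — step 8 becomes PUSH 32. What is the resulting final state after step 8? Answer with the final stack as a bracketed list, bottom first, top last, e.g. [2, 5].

[49, 139, -93, -93, -63, 32]

(re-executing from step 8 with the substitution; state before step 8: [49, 139, -93, -93, -63])
8 | PUSH 32 | [49, 139, -93, -93, -63, 32]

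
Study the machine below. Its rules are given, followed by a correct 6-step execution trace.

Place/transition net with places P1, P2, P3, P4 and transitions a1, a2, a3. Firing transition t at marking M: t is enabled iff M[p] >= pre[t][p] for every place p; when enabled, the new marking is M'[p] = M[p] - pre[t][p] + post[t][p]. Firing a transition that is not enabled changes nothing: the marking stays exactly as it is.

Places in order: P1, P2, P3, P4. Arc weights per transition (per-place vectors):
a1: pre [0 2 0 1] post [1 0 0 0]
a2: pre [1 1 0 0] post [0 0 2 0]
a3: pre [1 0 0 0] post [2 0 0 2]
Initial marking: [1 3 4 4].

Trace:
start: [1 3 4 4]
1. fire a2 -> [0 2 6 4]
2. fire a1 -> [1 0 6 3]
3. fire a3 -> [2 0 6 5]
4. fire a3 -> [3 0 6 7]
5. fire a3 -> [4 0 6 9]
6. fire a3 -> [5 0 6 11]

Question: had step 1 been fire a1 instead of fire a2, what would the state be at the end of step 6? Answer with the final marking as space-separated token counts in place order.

6 1 4 11

(re-executing from step 1 with the substitution; state before step 1: [1 3 4 4])
1. fire a1 -> [2 1 4 3]
2. fire a1 -> [2 1 4 3]
3. fire a3 -> [3 1 4 5]
4. fire a3 -> [4 1 4 7]
5. fire a3 -> [5 1 4 9]
6. fire a3 -> [6 1 4 11]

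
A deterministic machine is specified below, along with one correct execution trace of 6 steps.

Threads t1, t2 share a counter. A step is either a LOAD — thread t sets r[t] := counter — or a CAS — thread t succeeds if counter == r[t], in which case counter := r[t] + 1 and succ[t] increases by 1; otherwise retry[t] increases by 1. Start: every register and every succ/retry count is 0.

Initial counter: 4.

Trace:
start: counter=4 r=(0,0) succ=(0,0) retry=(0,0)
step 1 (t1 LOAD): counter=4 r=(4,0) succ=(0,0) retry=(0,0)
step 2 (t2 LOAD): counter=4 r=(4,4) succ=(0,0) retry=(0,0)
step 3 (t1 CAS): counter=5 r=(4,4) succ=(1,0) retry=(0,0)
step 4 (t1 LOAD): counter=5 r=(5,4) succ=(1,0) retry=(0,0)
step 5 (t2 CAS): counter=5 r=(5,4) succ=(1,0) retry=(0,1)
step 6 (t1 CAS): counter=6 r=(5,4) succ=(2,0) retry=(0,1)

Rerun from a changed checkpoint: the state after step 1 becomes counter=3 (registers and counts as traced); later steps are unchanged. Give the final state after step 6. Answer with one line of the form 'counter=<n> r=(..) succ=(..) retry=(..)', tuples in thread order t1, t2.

counter=4 r=(3,3) succ=(0,1) retry=(2,0)

state after step 1 := counter=3 r=(4,0) succ=(0,0) retry=(0,0)
step 2 (t2 LOAD): counter=3 r=(4,3) succ=(0,0) retry=(0,0)
step 3 (t1 CAS): counter=3 r=(4,3) succ=(0,0) retry=(1,0)
step 4 (t1 LOAD): counter=3 r=(3,3) succ=(0,0) retry=(1,0)
step 5 (t2 CAS): counter=4 r=(3,3) succ=(0,1) retry=(1,0)
step 6 (t1 CAS): counter=4 r=(3,3) succ=(0,1) retry=(2,0)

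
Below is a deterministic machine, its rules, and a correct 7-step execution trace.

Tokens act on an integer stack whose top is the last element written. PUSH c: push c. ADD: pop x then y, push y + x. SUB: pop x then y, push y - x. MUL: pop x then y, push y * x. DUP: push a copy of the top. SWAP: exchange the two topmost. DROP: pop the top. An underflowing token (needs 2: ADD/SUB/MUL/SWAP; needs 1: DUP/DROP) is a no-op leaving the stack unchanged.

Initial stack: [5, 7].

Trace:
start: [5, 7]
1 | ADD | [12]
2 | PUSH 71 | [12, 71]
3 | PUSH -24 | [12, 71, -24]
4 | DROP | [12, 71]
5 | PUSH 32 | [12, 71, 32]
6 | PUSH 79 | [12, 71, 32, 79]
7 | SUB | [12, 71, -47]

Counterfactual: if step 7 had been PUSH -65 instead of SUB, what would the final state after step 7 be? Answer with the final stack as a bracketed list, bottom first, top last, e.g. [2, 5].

[12, 71, 32, 79, -65]

(re-executing from step 7 with the substitution; state before step 7: [12, 71, 32, 79])
7 | PUSH -65 | [12, 71, 32, 79, -65]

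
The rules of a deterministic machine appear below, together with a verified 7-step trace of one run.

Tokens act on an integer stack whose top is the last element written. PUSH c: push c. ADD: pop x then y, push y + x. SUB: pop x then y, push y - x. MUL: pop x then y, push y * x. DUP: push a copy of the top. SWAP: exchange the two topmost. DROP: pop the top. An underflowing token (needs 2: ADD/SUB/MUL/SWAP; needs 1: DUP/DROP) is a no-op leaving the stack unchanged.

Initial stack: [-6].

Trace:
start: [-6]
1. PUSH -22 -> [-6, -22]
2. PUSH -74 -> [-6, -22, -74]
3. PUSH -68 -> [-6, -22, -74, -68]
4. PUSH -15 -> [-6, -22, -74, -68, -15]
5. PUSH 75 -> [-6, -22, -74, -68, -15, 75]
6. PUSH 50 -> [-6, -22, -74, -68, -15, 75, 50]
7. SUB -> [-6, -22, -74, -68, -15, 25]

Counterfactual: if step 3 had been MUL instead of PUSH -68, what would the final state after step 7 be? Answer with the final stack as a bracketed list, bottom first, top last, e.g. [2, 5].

(re-executing from step 3 with the substitution; state before step 3: [-6, -22, -74])
3. MUL -> [-6, 1628]
4. PUSH -15 -> [-6, 1628, -15]
5. PUSH 75 -> [-6, 1628, -15, 75]
6. PUSH 50 -> [-6, 1628, -15, 75, 50]
7. SUB -> [-6, 1628, -15, 25]

[-6, 1628, -15, 25]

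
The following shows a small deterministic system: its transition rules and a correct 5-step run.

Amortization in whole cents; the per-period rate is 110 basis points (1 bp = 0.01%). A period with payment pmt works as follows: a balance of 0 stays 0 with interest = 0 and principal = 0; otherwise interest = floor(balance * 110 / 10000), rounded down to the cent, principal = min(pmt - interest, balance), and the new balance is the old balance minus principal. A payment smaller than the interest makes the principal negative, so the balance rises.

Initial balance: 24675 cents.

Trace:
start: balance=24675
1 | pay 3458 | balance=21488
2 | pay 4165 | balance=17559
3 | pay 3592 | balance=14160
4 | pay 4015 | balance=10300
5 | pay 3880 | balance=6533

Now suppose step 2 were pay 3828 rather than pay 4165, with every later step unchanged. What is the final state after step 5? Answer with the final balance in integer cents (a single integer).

(re-executing from step 2 with the substitution; state before step 2: balance=21488)
2 | pay 3828 | balance=17896
3 | pay 3592 | balance=14500
4 | pay 4015 | balance=10644
5 | pay 3880 | balance=6881

6881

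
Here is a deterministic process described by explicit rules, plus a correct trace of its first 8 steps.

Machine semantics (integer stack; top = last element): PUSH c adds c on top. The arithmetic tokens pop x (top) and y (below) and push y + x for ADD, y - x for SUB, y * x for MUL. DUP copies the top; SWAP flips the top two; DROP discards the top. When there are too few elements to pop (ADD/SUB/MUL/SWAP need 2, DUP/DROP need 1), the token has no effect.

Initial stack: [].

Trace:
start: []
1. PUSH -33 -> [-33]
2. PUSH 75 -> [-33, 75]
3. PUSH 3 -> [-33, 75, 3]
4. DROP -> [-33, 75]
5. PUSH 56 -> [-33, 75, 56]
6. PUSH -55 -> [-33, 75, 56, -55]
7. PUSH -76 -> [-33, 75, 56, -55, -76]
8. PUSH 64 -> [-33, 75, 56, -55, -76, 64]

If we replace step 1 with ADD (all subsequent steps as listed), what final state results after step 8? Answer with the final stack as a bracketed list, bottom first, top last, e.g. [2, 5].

(re-executing from step 1 with the substitution; state before step 1: [])
1. ADD -> []
2. PUSH 75 -> [75]
3. PUSH 3 -> [75, 3]
4. DROP -> [75]
5. PUSH 56 -> [75, 56]
6. PUSH -55 -> [75, 56, -55]
7. PUSH -76 -> [75, 56, -55, -76]
8. PUSH 64 -> [75, 56, -55, -76, 64]

[75, 56, -55, -76, 64]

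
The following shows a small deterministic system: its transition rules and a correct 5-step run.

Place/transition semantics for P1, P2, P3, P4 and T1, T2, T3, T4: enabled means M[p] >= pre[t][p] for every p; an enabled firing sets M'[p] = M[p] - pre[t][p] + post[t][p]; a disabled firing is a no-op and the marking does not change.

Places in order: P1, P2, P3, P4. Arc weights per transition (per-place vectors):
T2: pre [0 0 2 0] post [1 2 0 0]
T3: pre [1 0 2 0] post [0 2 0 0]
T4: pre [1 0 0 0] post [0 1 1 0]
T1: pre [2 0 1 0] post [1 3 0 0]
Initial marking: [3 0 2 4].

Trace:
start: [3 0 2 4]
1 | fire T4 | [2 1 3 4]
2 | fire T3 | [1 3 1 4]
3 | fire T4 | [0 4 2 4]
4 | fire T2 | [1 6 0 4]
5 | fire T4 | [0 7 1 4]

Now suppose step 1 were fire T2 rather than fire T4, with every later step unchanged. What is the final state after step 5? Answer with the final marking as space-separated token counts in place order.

(re-executing from step 1 with the substitution; state before step 1: [3 0 2 4])
1 | fire T2 | [4 2 0 4]
2 | fire T3 | [4 2 0 4]
3 | fire T4 | [3 3 1 4]
4 | fire T2 | [3 3 1 4]
5 | fire T4 | [2 4 2 4]

2 4 2 4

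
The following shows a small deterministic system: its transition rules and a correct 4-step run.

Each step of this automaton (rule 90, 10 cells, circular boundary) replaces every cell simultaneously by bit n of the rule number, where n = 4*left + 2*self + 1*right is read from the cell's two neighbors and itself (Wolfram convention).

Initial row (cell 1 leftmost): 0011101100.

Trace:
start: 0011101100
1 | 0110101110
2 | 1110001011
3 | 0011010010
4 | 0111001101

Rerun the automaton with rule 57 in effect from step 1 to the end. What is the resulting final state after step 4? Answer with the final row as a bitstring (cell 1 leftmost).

1001011010

(re-executing steps 1..4 under rule 57; state before step 1: 0011101100)
1 | 1010011011
2 | 0101010110
3 | 0010101101
4 | 1001011010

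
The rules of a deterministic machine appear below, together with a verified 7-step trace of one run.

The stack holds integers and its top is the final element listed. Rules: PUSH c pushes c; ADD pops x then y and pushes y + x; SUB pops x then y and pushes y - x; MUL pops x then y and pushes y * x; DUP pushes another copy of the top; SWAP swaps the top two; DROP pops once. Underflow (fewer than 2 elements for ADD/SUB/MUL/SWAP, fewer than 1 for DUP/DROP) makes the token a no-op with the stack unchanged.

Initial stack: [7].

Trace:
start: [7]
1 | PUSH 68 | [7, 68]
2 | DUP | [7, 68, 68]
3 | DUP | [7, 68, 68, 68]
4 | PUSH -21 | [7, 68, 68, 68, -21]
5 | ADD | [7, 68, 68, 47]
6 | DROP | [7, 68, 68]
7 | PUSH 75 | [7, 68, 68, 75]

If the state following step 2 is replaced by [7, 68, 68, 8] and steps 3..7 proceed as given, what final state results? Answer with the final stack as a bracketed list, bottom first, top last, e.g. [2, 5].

state after step 2 := [7, 68, 68, 8]
3 | DUP | [7, 68, 68, 8, 8]
4 | PUSH -21 | [7, 68, 68, 8, 8, -21]
5 | ADD | [7, 68, 68, 8, -13]
6 | DROP | [7, 68, 68, 8]
7 | PUSH 75 | [7, 68, 68, 8, 75]

[7, 68, 68, 8, 75]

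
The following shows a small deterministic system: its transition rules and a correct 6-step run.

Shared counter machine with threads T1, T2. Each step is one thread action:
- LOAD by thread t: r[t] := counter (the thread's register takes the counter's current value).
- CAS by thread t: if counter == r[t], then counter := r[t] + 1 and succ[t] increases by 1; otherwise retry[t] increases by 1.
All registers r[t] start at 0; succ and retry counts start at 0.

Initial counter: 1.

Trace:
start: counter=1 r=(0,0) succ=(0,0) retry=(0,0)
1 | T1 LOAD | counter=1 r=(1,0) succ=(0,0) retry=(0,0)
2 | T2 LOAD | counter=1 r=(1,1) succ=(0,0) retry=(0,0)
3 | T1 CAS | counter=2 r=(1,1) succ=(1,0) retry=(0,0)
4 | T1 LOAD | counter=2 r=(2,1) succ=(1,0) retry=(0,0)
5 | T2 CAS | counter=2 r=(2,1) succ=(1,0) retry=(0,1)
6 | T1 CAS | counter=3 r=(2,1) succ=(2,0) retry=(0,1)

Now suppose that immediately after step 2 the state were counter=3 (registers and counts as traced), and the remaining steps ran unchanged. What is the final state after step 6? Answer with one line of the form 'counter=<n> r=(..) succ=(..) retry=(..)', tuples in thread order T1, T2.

state after step 2 := counter=3 r=(1,1) succ=(0,0) retry=(0,0)
3 | T1 CAS | counter=3 r=(1,1) succ=(0,0) retry=(1,0)
4 | T1 LOAD | counter=3 r=(3,1) succ=(0,0) retry=(1,0)
5 | T2 CAS | counter=3 r=(3,1) succ=(0,0) retry=(1,1)
6 | T1 CAS | counter=4 r=(3,1) succ=(1,0) retry=(1,1)

counter=4 r=(3,1) succ=(1,0) retry=(1,1)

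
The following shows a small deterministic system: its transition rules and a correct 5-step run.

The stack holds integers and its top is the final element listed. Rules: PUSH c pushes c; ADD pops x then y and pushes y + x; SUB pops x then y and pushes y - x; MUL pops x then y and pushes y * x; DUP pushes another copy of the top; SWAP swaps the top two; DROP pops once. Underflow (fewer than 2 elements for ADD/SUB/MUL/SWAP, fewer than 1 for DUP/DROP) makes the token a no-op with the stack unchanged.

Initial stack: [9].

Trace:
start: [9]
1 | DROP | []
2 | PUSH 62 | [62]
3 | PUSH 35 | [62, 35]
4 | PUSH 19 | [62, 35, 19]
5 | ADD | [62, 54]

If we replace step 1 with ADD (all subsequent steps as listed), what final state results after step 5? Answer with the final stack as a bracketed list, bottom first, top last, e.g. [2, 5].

[9, 62, 54]

(re-executing from step 1 with the substitution; state before step 1: [9])
1 | ADD | [9]
2 | PUSH 62 | [9, 62]
3 | PUSH 35 | [9, 62, 35]
4 | PUSH 19 | [9, 62, 35, 19]
5 | ADD | [9, 62, 54]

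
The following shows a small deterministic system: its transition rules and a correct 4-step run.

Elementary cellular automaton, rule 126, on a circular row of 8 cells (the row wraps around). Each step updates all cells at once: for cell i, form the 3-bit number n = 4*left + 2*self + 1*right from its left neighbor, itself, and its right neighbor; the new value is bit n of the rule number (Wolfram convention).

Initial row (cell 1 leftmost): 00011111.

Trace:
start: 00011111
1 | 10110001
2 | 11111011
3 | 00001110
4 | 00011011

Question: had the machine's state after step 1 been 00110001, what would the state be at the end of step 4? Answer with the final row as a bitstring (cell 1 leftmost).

state after step 1 := 00110001
2 | 11111011
3 | 00001110
4 | 00011011

00011011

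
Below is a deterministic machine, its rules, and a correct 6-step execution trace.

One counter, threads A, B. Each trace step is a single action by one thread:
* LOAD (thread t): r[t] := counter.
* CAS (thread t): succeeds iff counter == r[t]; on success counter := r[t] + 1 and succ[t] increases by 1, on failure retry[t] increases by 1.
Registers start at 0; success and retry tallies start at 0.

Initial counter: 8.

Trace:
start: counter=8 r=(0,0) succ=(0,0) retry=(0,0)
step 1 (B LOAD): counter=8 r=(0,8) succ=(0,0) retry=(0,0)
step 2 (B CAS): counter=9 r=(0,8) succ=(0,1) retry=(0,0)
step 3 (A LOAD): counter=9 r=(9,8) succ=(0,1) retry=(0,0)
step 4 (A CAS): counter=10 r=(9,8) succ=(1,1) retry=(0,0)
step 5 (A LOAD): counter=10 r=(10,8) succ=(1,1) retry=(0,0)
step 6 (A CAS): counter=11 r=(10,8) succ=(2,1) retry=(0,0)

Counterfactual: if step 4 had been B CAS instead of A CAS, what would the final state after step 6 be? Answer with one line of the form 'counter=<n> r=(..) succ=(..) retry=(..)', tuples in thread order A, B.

(re-executing from step 4 with the substitution; state before step 4: counter=9 r=(9,8) succ=(0,1) retry=(0,0))
step 4 (B CAS): counter=9 r=(9,8) succ=(0,1) retry=(0,1)
step 5 (A LOAD): counter=9 r=(9,8) succ=(0,1) retry=(0,1)
step 6 (A CAS): counter=10 r=(9,8) succ=(1,1) retry=(0,1)

counter=10 r=(9,8) succ=(1,1) retry=(0,1)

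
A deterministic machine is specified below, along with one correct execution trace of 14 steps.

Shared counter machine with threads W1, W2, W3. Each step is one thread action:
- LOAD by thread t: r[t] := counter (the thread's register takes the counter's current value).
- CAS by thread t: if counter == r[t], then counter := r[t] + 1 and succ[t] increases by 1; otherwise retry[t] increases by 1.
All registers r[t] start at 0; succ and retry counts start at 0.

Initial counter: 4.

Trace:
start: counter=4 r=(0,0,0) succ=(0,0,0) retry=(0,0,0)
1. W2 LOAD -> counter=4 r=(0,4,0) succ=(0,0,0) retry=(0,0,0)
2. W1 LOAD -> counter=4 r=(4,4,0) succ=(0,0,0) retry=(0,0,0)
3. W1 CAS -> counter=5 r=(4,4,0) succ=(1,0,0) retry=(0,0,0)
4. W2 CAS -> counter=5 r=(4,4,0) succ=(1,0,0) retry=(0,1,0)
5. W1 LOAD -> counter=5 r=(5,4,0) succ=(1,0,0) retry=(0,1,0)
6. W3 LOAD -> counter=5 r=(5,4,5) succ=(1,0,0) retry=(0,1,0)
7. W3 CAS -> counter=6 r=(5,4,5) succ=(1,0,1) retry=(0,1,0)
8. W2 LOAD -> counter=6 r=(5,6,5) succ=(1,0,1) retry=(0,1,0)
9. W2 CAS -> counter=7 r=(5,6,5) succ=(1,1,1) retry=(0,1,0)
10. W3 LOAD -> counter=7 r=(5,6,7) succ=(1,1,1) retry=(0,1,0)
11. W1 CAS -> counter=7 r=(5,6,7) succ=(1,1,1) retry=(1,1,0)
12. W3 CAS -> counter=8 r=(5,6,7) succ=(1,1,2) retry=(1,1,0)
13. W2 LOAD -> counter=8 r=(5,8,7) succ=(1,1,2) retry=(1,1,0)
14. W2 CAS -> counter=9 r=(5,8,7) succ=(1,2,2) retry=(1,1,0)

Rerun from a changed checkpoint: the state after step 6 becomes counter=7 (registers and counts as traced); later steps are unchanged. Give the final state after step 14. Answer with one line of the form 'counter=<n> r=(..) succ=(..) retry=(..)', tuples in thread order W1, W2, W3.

counter=10 r=(5,9,8) succ=(1,2,1) retry=(1,1,1)

state after step 6 := counter=7 r=(5,4,5) succ=(1,0,0) retry=(0,1,0)
7. W3 CAS -> counter=7 r=(5,4,5) succ=(1,0,0) retry=(0,1,1)
8. W2 LOAD -> counter=7 r=(5,7,5) succ=(1,0,0) retry=(0,1,1)
9. W2 CAS -> counter=8 r=(5,7,5) succ=(1,1,0) retry=(0,1,1)
10. W3 LOAD -> counter=8 r=(5,7,8) succ=(1,1,0) retry=(0,1,1)
11. W1 CAS -> counter=8 r=(5,7,8) succ=(1,1,0) retry=(1,1,1)
12. W3 CAS -> counter=9 r=(5,7,8) succ=(1,1,1) retry=(1,1,1)
13. W2 LOAD -> counter=9 r=(5,9,8) succ=(1,1,1) retry=(1,1,1)
14. W2 CAS -> counter=10 r=(5,9,8) succ=(1,2,1) retry=(1,1,1)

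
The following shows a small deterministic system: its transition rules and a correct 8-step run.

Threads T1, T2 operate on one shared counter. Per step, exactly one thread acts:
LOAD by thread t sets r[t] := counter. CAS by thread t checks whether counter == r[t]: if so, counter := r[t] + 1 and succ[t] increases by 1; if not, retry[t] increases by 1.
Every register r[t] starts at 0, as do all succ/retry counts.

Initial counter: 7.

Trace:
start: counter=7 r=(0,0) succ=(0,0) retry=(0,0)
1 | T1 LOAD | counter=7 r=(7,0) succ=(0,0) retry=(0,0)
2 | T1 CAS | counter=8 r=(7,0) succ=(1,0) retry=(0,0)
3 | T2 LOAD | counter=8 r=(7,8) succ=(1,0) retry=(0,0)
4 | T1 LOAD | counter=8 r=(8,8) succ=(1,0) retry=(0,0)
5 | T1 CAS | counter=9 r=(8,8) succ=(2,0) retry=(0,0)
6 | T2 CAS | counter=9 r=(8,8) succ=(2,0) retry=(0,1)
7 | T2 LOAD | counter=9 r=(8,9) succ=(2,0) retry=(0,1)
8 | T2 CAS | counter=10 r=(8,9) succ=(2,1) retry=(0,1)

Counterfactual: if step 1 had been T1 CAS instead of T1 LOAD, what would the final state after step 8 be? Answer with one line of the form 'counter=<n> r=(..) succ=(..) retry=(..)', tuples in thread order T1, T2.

counter=9 r=(7,8) succ=(1,1) retry=(2,1)

(re-executing from step 1 with the substitution; state before step 1: counter=7 r=(0,0) succ=(0,0) retry=(0,0))
1 | T1 CAS | counter=7 r=(0,0) succ=(0,0) retry=(1,0)
2 | T1 CAS | counter=7 r=(0,0) succ=(0,0) retry=(2,0)
3 | T2 LOAD | counter=7 r=(0,7) succ=(0,0) retry=(2,0)
4 | T1 LOAD | counter=7 r=(7,7) succ=(0,0) retry=(2,0)
5 | T1 CAS | counter=8 r=(7,7) succ=(1,0) retry=(2,0)
6 | T2 CAS | counter=8 r=(7,7) succ=(1,0) retry=(2,1)
7 | T2 LOAD | counter=8 r=(7,8) succ=(1,0) retry=(2,1)
8 | T2 CAS | counter=9 r=(7,8) succ=(1,1) retry=(2,1)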